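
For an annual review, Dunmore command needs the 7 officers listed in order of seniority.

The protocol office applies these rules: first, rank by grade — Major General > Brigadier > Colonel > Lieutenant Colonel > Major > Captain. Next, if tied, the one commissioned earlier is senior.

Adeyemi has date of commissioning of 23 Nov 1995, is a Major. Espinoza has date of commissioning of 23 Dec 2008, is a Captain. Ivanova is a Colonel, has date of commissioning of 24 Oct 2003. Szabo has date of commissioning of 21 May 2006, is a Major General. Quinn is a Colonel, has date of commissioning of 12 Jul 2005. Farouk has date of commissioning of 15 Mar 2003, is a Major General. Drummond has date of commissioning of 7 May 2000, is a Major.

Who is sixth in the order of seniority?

By grade: Farouk and Szabo (Major General); then Ivanova and Quinn (Colonel); then Adeyemi and Drummond (Major); then Espinoza (Captain).
Among Farouk and Szabo, by date of commissioning (earlier first): Farouk (15 Mar 2003) before Szabo (21 May 2006).
Among Ivanova and Quinn, by date of commissioning (earlier first): Ivanova (24 Oct 2003) before Quinn (12 Jul 2005).
Among Adeyemi and Drummond, by date of commissioning (earlier first): Adeyemi (23 Nov 1995) before Drummond (7 May 2000).
Order: Farouk, Szabo, Ivanova, Quinn, Adeyemi, Drummond, Espinoza.

Drummond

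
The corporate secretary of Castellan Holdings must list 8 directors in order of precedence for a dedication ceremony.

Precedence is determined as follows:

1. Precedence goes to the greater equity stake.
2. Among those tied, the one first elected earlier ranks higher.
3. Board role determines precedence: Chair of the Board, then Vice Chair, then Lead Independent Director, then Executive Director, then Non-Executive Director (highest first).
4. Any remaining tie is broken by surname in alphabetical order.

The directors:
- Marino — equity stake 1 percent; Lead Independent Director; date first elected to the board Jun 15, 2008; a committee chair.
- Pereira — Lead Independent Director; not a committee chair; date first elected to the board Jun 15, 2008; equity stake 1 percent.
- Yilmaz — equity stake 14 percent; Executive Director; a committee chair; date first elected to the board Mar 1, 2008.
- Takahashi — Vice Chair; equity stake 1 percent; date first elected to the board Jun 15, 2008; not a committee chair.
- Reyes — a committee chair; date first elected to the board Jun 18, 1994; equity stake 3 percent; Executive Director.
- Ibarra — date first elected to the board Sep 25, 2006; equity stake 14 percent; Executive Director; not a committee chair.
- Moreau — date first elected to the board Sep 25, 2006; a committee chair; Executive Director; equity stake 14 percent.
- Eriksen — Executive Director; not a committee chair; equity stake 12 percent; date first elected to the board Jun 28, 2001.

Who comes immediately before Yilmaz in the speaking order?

By equity stake (higher first): Ibarra, Moreau and Yilmaz (each 14 percent); then Eriksen (12 percent); then Reyes (3 percent); then Takahashi, Marino and Pereira (each 1 percent).
Among Ibarra, Moreau and Yilmaz, by date first elected to the board (earlier first): Ibarra and Moreau (Sep 25, 2006) before Yilmaz (Mar 1, 2008).
Ibarra and Moreau are each Executive Director, so the next rule applies.
Among Ibarra and Moreau, alphabetically by surname: Ibarra before Moreau.
Takahashi, Marino and Pereira all have date first elected to the board Jun 15, 2008, so the next rule applies.
Among Takahashi, Marino and Pereira, by board role: Takahashi (Vice Chair) before Marino and Pereira (Lead Independent Director).
Among Marino and Pereira, alphabetically by surname: Marino before Pereira.
Order: Ibarra, Moreau, Yilmaz, Eriksen, Reyes, Takahashi, Marino, Pereira.

Moreau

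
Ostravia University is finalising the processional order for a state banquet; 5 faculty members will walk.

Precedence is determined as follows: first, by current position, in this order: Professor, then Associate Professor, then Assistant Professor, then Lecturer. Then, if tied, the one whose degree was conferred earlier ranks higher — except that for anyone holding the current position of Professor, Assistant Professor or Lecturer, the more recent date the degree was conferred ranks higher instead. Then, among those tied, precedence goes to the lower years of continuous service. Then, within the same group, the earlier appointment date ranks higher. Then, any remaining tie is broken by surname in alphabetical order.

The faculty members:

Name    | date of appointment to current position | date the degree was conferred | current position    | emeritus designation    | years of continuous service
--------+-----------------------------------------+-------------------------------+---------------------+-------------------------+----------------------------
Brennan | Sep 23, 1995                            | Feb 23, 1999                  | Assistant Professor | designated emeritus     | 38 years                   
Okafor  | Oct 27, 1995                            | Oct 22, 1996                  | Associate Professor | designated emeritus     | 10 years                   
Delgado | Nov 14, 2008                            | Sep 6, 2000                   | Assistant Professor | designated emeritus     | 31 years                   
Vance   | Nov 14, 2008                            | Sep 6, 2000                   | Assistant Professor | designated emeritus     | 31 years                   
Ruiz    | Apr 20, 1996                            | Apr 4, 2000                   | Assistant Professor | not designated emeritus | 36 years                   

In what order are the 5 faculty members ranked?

Okafor, Delgado, Vance, Ruiz, Brennan

By current position: Okafor (Associate Professor); then Delgado, Vance, Ruiz and Brennan (Assistant Professor).
Among Delgado, Vance, Ruiz and Brennan, by date the degree was conferred (later first) (reversed rule for this group): Delgado and Vance (Sep 6, 2000) before Ruiz (Apr 4, 2000) before Brennan (Feb 23, 1999).
Delgado and Vance both have years of continuous service 31 years, so the next rule applies.
Delgado and Vance both have date of appointment to current position Nov 14, 2008, so the next rule applies.
Among Delgado and Vance, alphabetically by surname: Delgado before Vance.
Full order: Okafor, Delgado, Vance, Ruiz, Brennan.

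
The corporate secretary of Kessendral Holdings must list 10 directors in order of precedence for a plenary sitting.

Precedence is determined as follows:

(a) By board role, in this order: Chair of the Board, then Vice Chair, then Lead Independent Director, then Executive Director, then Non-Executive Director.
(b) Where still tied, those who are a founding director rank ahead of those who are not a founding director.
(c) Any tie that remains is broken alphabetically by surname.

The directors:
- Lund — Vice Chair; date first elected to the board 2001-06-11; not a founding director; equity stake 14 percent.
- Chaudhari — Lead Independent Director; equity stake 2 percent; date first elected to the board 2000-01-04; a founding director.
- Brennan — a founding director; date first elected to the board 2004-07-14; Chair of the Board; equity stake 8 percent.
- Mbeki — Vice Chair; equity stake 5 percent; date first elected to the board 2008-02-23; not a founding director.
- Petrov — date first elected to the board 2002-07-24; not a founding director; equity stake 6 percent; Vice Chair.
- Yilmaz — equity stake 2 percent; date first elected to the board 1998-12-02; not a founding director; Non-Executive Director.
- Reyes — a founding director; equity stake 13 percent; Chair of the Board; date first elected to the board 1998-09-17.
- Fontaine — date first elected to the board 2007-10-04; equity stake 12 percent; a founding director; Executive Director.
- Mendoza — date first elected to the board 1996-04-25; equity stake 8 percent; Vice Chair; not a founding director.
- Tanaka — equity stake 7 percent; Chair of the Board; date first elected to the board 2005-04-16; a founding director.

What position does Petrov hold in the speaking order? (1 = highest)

By board role: Brennan, Reyes and Tanaka (Chair of the Board); then Lund, Mbeki, Mendoza and Petrov (Vice Chair); then Chaudhari (Lead Independent Director); then Fontaine (Executive Director); then Yilmaz (Non-Executive Director).
Brennan, Reyes and Tanaka are each a founding director, so the next rule applies.
Among Brennan, Reyes and Tanaka, alphabetically by surname: Brennan before Reyes before Tanaka.
Lund, Mbeki, Mendoza and Petrov are each not a founding director, so the next rule applies.
Among Lund, Mbeki, Mendoza and Petrov, alphabetically by surname: Lund before Mbeki before Mendoza before Petrov.
Order: Brennan, Reyes, Tanaka, Lund, Mbeki, Mendoza, Petrov, Chaudhari, Fontaine, Yilmaz. So position 7.

7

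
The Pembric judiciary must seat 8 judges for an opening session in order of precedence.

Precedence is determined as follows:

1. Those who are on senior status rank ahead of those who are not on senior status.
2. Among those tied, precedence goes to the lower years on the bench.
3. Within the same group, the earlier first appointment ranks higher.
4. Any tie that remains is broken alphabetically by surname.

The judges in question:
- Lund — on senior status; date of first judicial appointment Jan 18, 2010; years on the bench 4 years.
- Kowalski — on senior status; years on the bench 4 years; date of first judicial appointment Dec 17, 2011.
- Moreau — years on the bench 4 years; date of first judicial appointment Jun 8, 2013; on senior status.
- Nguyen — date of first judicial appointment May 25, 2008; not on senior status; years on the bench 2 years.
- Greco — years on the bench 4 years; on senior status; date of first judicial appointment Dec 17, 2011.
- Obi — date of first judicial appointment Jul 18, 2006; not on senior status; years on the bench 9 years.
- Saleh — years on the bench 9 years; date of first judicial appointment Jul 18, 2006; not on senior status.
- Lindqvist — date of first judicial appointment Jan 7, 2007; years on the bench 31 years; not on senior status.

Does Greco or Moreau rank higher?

Greco

By the first rule: Lund, Greco, Kowalski and Moreau (each on senior status); then Nguyen, Obi, Saleh and Lindqvist (each not on senior status).
Lund, Greco, Kowalski and Moreau all have years on the bench 4 years, so the next rule applies.
Among Lund, Greco, Kowalski and Moreau, by date of first judicial appointment (earlier first): Lund (Jan 18, 2010) before Greco and Kowalski (Dec 17, 2011) before Moreau (Jun 8, 2013).
Among Greco and Kowalski, alphabetically by surname: Greco before Kowalski.
Among Nguyen, Obi, Saleh and Lindqvist, by years on the bench (lower first): Nguyen (2 years) before Obi and Saleh (9 years) before Lindqvist (31 years).
Obi and Saleh both have date of first judicial appointment Jul 18, 2006, so the next rule applies.
Among Obi and Saleh, alphabetically by surname: Obi before Saleh.
So Greco takes precedence.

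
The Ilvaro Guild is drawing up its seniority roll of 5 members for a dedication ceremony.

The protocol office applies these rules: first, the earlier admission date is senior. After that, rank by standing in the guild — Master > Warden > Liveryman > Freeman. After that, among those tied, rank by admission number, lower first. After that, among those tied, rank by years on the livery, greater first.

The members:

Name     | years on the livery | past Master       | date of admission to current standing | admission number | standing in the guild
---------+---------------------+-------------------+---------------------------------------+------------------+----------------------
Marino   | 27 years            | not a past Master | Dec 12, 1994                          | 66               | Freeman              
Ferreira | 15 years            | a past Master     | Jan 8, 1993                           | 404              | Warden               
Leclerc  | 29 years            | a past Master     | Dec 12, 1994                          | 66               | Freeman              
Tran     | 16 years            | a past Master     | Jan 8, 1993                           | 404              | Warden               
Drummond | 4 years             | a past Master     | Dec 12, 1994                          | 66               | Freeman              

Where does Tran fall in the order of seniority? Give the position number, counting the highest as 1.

1

By date of admission to current standing (earlier first): Tran and Ferreira (both Jan 8, 1993); then Leclerc, Marino and Drummond (each Dec 12, 1994).
Tran and Ferreira are each Warden, so the next rule applies.
Tran and Ferreira both have admission number 404, so the next rule applies.
Among Tran and Ferreira, by years on the livery (higher first): Tran (16 years) before Ferreira (15 years).
Leclerc, Marino and Drummond are each Freeman, so the next rule applies.
Leclerc, Marino and Drummond all have admission number 66, so the next rule applies.
Among Leclerc, Marino and Drummond, by years on the livery (higher first): Leclerc (29 years) before Marino (27 years) before Drummond (4 years).
Order: Tran, Ferreira, Leclerc, Marino, Drummond. So position 1.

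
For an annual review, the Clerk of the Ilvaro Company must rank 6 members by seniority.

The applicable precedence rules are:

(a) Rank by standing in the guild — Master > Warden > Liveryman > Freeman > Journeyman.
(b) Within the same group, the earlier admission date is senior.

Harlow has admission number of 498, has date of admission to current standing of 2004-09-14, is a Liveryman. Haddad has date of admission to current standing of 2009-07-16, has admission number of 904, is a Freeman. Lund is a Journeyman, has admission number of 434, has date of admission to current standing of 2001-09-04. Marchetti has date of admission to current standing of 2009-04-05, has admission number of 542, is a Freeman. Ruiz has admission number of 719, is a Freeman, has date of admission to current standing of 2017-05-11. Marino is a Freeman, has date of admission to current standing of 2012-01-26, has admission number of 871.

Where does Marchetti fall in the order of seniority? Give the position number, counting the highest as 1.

By standing in the guild: Harlow (Liveryman); then Marchetti, Haddad, Marino and Ruiz (Freeman); then Lund (Journeyman).
Among Marchetti, Haddad, Marino and Ruiz, by date of admission to current standing (earlier first): Marchetti (2009-04-05) before Haddad (2009-07-16) before Marino (2012-01-26) before Ruiz (2017-05-11).
Order: Harlow, Marchetti, Haddad, Marino, Ruiz, Lund. So position 2.

2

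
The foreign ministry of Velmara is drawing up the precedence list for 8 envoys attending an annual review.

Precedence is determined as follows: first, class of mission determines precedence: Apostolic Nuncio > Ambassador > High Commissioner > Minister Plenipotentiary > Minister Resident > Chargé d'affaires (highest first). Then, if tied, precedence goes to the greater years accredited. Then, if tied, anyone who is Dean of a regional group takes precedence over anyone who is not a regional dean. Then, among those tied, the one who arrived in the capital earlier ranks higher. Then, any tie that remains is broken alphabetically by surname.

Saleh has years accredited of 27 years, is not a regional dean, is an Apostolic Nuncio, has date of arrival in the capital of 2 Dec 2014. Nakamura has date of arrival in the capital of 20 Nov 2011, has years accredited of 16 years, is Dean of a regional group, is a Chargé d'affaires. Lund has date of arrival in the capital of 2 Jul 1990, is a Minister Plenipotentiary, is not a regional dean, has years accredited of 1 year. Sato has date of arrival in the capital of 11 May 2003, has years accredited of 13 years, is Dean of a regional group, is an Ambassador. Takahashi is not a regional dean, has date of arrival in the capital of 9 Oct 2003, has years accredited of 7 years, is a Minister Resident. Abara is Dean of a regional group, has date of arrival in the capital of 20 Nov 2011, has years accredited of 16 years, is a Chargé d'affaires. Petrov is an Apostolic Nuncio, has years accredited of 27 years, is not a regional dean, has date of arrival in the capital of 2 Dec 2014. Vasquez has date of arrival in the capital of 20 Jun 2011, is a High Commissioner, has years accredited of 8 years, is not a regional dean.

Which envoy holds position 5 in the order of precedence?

By class of mission: Petrov and Saleh (Apostolic Nuncio); then Sato (Ambassador); then Vasquez (High Commissioner); then Lund (Minister Plenipotentiary); then Takahashi (Minister Resident); then Abara and Nakamura (Chargé d'affaires).
Petrov and Saleh both have years accredited 27 years, so the next rule applies.
Petrov and Saleh are each not a regional dean, so the next rule applies.
Petrov and Saleh both have date of arrival in the capital 2 Dec 2014, so the next rule applies.
Among Petrov and Saleh, alphabetically by surname: Petrov before Saleh.
Abara and Nakamura both have years accredited 16 years, so the next rule applies.
Abara and Nakamura are each Dean of a regional group, so the next rule applies.
Abara and Nakamura both have date of arrival in the capital 20 Nov 2011, so the next rule applies.
Among Abara and Nakamura, alphabetically by surname: Abara before Nakamura.
Order: Petrov, Saleh, Sato, Vasquez, Lund, Takahashi, Abara, Nakamura.

Lund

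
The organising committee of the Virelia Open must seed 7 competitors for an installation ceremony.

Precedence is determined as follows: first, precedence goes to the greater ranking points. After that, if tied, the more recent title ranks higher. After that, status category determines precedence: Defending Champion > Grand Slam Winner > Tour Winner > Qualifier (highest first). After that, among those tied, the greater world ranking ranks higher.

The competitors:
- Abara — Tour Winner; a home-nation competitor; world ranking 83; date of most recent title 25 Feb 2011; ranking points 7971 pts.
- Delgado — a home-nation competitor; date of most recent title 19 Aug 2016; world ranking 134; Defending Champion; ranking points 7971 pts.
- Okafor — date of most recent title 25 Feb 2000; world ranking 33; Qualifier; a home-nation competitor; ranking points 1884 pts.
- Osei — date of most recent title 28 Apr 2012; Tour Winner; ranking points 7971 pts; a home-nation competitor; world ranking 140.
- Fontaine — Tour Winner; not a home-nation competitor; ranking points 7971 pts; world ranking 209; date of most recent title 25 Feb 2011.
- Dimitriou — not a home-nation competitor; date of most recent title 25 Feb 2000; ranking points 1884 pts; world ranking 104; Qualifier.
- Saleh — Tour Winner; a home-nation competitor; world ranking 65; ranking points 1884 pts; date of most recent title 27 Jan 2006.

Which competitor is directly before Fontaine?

Osei

By ranking points (higher first): Delgado, Osei, Fontaine and Abara (each 7971 pts); then Saleh, Dimitriou and Okafor (each 1884 pts).
Among Delgado, Osei, Fontaine and Abara, by date of most recent title (later first): Delgado (19 Aug 2016) before Osei (28 Apr 2012) before Fontaine and Abara (25 Feb 2011).
Fontaine and Abara are each Tour Winner, so the next rule applies.
Among Fontaine and Abara, by world ranking (higher first): Fontaine (209) before Abara (83).
Among Saleh, Dimitriou and Okafor, by date of most recent title (later first): Saleh (27 Jan 2006) before Dimitriou and Okafor (25 Feb 2000).
Dimitriou and Okafor are each Qualifier, so the next rule applies.
Among Dimitriou and Okafor, by world ranking (higher first): Dimitriou (104) before Okafor (33).
Order: Delgado, Osei, Fontaine, Abara, Saleh, Dimitriou, Okafor.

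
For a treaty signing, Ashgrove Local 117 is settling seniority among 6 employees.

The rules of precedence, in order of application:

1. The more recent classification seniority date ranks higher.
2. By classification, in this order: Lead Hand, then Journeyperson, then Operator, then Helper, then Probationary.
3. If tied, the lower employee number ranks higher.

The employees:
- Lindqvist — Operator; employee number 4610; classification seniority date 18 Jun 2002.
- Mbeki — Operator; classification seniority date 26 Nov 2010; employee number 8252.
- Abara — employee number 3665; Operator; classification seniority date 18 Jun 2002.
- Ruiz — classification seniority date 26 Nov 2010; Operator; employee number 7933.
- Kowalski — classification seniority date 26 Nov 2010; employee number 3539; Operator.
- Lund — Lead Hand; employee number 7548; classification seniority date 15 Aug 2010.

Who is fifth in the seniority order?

Abara

By classification seniority date (later first): Kowalski, Ruiz and Mbeki (each 26 Nov 2010); then Lund (15 Aug 2010); then Abara and Lindqvist (both 18 Jun 2002).
Kowalski, Ruiz and Mbeki are each Operator, so the next rule applies.
Among Kowalski, Ruiz and Mbeki, by employee number (lower first): Kowalski (3539) before Ruiz (7933) before Mbeki (8252).
Abara and Lindqvist are each Operator, so the next rule applies.
Among Abara and Lindqvist, by employee number (lower first): Abara (3665) before Lindqvist (4610).
Order: Kowalski, Ruiz, Mbeki, Lund, Abara, Lindqvist.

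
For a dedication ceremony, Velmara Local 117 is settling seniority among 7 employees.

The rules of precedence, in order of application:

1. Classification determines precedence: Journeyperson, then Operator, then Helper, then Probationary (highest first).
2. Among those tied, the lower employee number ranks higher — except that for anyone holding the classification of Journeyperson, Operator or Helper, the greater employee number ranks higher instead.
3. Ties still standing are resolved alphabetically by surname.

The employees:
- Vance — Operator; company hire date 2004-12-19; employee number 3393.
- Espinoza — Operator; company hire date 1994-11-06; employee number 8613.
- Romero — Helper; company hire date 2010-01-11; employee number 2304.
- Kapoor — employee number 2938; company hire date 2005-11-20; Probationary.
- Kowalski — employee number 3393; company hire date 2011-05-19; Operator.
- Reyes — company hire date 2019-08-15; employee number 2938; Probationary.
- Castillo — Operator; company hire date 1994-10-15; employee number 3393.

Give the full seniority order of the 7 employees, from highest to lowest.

By classification: Espinoza, Castillo, Kowalski and Vance (Operator); then Romero (Helper); then Kapoor and Reyes (Probationary).
Among Espinoza, Castillo, Kowalski and Vance, by employee number (higher first) (reversed rule for this group): Espinoza (8613) before Castillo, Kowalski and Vance (3393).
Among Castillo, Kowalski and Vance, alphabetically by surname: Castillo before Kowalski before Vance.
Kapoor and Reyes both have employee number 2938, so the next rule applies.
Among Kapoor and Reyes, alphabetically by surname: Kapoor before Reyes.
Full order: Espinoza, Castillo, Kowalski, Vance, Romero, Kapoor, Reyes.

Espinoza, Castillo, Kowalski, Vance, Romero, Kapoor, Reyes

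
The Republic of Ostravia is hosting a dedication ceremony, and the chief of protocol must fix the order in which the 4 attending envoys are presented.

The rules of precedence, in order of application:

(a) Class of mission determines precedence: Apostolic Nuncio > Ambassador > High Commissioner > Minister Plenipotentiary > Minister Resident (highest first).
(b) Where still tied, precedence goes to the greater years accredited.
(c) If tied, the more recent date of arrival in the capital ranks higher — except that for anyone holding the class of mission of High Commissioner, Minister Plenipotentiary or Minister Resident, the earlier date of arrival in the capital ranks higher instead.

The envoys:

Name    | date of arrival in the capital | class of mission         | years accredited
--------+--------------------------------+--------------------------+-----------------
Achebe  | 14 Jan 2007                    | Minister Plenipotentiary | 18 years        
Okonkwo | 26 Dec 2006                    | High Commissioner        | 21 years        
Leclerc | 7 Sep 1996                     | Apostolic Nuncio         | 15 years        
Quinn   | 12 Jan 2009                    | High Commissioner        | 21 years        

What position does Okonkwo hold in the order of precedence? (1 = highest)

By class of mission: Leclerc (Apostolic Nuncio); then Okonkwo and Quinn (High Commissioner); then Achebe (Minister Plenipotentiary).
Okonkwo and Quinn both have years accredited 21 years, so the next rule applies.
Among Okonkwo and Quinn, by date of arrival in the capital (earlier first) (reversed rule for this group): Okonkwo (26 Dec 2006) before Quinn (12 Jan 2009).
Order: Leclerc, Okonkwo, Quinn, Achebe. So position 2.

2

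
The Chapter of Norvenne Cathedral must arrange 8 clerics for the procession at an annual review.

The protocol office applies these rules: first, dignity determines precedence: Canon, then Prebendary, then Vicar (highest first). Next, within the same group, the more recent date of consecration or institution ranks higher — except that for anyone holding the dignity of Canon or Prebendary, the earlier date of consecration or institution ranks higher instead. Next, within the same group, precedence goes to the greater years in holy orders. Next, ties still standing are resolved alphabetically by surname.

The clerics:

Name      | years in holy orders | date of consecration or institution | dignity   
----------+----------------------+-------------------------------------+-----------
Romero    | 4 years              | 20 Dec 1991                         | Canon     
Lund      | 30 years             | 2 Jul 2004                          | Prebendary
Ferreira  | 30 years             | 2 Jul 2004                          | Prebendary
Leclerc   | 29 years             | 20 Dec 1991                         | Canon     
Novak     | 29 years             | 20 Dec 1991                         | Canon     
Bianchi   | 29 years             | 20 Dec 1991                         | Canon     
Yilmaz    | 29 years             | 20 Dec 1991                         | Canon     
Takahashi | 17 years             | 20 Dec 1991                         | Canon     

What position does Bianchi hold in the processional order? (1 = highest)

1

By dignity: Bianchi, Leclerc, Novak, Yilmaz, Takahashi and Romero (Canon); then Ferreira and Lund (Prebendary).
Bianchi, Leclerc, Novak, Yilmaz, Takahashi and Romero all have date of consecration or institution 20 Dec 1991, so the next rule applies.
Among Bianchi, Leclerc, Novak, Yilmaz, Takahashi and Romero, by years in holy orders (higher first): Bianchi, Leclerc, Novak and Yilmaz (29 years) before Takahashi (17 years) before Romero (4 years).
Among Bianchi, Leclerc, Novak and Yilmaz, alphabetically by surname: Bianchi before Leclerc before Novak before Yilmaz.
Ferreira and Lund both have date of consecration or institution 2 Jul 2004, so the next rule applies.
Ferreira and Lund both have years in holy orders 30 years, so the next rule applies.
Among Ferreira and Lund, alphabetically by surname: Ferreira before Lund.
Order: Bianchi, Leclerc, Novak, Yilmaz, Takahashi, Romero, Ferreira, Lund. So position 1.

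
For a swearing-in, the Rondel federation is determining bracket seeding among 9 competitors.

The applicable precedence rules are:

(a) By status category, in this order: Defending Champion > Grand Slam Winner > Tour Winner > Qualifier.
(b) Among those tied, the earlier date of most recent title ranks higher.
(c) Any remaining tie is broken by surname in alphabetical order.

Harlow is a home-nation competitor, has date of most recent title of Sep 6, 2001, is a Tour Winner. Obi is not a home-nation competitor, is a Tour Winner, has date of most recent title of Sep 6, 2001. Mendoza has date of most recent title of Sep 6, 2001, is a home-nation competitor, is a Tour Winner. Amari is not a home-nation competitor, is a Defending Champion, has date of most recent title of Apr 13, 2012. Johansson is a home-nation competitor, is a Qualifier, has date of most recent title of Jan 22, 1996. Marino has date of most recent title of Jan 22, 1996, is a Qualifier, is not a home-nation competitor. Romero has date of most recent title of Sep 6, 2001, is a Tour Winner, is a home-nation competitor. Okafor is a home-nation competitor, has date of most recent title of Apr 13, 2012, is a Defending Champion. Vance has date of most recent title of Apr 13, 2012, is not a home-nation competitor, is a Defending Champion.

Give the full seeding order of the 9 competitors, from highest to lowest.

Amari, Okafor, Vance, Harlow, Mendoza, Obi, Romero, Johansson, Marino

By status category: Amari, Okafor and Vance (Defending Champion); then Harlow, Mendoza, Obi and Romero (Tour Winner); then Johansson and Marino (Qualifier).
Amari, Okafor and Vance all have date of most recent title Apr 13, 2012, so the next rule applies.
Among Amari, Okafor and Vance, alphabetically by surname: Amari before Okafor before Vance.
Harlow, Mendoza, Obi and Romero all have date of most recent title Sep 6, 2001, so the next rule applies.
Among Harlow, Mendoza, Obi and Romero, alphabetically by surname: Harlow before Mendoza before Obi before Romero.
Johansson and Marino both have date of most recent title Jan 22, 1996, so the next rule applies.
Among Johansson and Marino, alphabetically by surname: Johansson before Marino.
Full order: Amari, Okafor, Vance, Harlow, Mendoza, Obi, Romero, Johansson, Marino.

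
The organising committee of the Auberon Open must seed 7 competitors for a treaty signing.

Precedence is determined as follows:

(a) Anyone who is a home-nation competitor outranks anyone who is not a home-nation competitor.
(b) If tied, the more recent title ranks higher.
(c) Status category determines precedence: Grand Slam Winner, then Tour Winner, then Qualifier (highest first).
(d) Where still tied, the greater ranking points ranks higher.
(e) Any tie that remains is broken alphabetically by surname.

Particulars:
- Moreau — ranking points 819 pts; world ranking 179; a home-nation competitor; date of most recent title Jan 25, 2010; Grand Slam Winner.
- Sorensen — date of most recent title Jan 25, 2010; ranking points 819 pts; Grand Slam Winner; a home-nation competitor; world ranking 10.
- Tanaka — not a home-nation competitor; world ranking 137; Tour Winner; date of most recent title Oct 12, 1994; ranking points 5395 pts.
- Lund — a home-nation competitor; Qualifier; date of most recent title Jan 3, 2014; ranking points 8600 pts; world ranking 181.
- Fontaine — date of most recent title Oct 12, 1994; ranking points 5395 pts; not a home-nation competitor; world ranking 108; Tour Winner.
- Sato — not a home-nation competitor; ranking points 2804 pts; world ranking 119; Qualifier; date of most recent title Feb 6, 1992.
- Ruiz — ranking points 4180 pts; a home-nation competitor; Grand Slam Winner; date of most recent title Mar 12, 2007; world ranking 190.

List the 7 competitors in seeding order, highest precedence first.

Lund, Moreau, Sorensen, Ruiz, Fontaine, Tanaka, Sato

By the first rule: Lund, Moreau, Sorensen and Ruiz (each a home-nation competitor); then Fontaine, Tanaka and Sato (each not a home-nation competitor).
Among Lund, Moreau, Sorensen and Ruiz, by date of most recent title (later first): Lund (Jan 3, 2014) before Moreau and Sorensen (Jan 25, 2010) before Ruiz (Mar 12, 2007).
Moreau and Sorensen are each Grand Slam Winner, so the next rule applies.
Moreau and Sorensen both have ranking points 819 pts, so the next rule applies.
Among Moreau and Sorensen, alphabetically by surname: Moreau before Sorensen.
Among Fontaine, Tanaka and Sato, by date of most recent title (later first): Fontaine and Tanaka (Oct 12, 1994) before Sato (Feb 6, 1992).
Fontaine and Tanaka are each Tour Winner, so the next rule applies.
Fontaine and Tanaka both have ranking points 5395 pts, so the next rule applies.
Among Fontaine and Tanaka, alphabetically by surname: Fontaine before Tanaka.
Full order: Lund, Moreau, Sorensen, Ruiz, Fontaine, Tanaka, Sato.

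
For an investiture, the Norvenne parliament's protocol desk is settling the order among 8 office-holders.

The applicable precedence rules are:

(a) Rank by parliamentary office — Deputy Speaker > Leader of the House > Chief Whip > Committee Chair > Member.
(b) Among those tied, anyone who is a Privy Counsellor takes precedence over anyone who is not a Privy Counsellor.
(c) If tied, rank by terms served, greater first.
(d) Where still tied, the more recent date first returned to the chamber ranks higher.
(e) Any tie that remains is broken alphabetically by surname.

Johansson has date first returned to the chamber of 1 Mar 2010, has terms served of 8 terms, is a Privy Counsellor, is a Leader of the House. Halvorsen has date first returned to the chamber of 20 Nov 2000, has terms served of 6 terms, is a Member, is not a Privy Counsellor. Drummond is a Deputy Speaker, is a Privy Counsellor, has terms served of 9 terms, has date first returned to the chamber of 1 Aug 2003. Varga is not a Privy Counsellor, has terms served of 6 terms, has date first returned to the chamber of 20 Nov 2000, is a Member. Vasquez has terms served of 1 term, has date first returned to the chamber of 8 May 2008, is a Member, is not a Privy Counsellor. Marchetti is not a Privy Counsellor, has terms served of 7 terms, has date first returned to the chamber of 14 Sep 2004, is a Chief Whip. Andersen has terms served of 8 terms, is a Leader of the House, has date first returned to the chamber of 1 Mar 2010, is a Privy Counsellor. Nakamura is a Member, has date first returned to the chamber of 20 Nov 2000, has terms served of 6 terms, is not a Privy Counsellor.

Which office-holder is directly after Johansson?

Marchetti

By parliamentary office: Drummond (Deputy Speaker); then Andersen and Johansson (Leader of the House); then Marchetti (Chief Whip); then Halvorsen, Nakamura, Varga and Vasquez (Member).
Andersen and Johansson are each a Privy Counsellor, so the next rule applies.
Andersen and Johansson both have terms served 8 terms, so the next rule applies.
Andersen and Johansson both have date first returned to the chamber 1 Mar 2010, so the next rule applies.
Among Andersen and Johansson, alphabetically by surname: Andersen before Johansson.
Halvorsen, Nakamura, Varga and Vasquez are each not a Privy Counsellor, so the next rule applies.
Among Halvorsen, Nakamura, Varga and Vasquez, by terms served (higher first): Halvorsen, Nakamura and Varga (6 terms) before Vasquez (1 term).
Halvorsen, Nakamura and Varga all have date first returned to the chamber 20 Nov 2000, so the next rule applies.
Among Halvorsen, Nakamura and Varga, alphabetically by surname: Halvorsen before Nakamura before Varga.
Order: Drummond, Andersen, Johansson, Marchetti, Halvorsen, Nakamura, Varga, Vasquez.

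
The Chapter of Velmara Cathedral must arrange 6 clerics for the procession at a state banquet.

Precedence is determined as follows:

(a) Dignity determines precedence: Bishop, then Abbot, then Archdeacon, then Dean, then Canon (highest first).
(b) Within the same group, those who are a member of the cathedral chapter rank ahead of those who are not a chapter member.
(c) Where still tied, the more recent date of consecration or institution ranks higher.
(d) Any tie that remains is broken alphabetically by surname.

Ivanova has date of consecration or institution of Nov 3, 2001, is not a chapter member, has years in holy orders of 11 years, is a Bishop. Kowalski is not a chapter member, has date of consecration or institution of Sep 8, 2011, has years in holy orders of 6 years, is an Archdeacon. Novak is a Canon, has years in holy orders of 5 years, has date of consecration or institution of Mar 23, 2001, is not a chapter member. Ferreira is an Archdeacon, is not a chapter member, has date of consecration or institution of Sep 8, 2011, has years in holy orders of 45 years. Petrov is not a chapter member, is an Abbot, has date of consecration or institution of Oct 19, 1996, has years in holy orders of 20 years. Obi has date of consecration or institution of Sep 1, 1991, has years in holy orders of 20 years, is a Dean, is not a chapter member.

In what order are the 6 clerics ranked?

By dignity: Ivanova (Bishop); then Petrov (Abbot); then Ferreira and Kowalski (Archdeacon); then Obi (Dean); then Novak (Canon).
Ferreira and Kowalski are each not a chapter member, so the next rule applies.
Ferreira and Kowalski both have date of consecration or institution Sep 8, 2011, so the next rule applies.
Among Ferreira and Kowalski, alphabetically by surname: Ferreira before Kowalski.
Full order: Ivanova, Petrov, Ferreira, Kowalski, Obi, Novak.

Ivanova, Petrov, Ferreira, Kowalski, Obi, Novak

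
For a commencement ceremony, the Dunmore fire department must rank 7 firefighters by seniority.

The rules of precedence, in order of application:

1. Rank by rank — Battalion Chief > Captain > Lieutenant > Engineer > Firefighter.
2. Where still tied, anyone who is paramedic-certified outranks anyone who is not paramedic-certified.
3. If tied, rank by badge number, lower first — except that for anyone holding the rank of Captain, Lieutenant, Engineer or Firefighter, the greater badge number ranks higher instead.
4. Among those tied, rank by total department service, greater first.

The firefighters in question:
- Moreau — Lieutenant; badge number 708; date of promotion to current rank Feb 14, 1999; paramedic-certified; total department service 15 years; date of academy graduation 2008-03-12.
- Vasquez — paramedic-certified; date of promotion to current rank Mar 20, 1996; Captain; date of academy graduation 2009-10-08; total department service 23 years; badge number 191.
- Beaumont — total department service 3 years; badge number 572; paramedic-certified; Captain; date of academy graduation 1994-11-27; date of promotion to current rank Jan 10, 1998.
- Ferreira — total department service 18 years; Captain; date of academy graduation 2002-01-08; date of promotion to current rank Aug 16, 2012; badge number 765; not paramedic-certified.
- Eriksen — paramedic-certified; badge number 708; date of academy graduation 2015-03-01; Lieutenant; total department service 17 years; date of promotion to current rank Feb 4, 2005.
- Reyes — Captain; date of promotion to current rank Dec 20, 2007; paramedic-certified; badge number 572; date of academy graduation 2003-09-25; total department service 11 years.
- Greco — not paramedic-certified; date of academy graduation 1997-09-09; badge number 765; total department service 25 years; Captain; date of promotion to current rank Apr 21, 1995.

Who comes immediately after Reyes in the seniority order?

By rank: Reyes, Beaumont, Vasquez, Greco and Ferreira (Captain); then Eriksen and Moreau (Lieutenant).
Among Reyes, Beaumont, Vasquez, Greco and Ferreira, paramedic-certified before not paramedic-certified: Reyes, Beaumont and Vasquez (paramedic-certified) before Greco and Ferreira (not paramedic-certified).
Among Reyes, Beaumont and Vasquez, by badge number (higher first) (reversed rule for this group): Reyes and Beaumont (572) before Vasquez (191).
Among Reyes and Beaumont, by total department service (higher first): Reyes (11 years) before Beaumont (3 years).
Greco and Ferreira both have badge number 765, so the next rule applies.
Among Greco and Ferreira, by total department service (higher first): Greco (25 years) before Ferreira (18 years).
Eriksen and Moreau are each paramedic-certified, so the next rule applies.
Eriksen and Moreau both have badge number 708, so the next rule applies.
Among Eriksen and Moreau, by total department service (higher first): Eriksen (17 years) before Moreau (15 years).
Order: Reyes, Beaumont, Vasquez, Greco, Ferreira, Eriksen, Moreau.

Beaumont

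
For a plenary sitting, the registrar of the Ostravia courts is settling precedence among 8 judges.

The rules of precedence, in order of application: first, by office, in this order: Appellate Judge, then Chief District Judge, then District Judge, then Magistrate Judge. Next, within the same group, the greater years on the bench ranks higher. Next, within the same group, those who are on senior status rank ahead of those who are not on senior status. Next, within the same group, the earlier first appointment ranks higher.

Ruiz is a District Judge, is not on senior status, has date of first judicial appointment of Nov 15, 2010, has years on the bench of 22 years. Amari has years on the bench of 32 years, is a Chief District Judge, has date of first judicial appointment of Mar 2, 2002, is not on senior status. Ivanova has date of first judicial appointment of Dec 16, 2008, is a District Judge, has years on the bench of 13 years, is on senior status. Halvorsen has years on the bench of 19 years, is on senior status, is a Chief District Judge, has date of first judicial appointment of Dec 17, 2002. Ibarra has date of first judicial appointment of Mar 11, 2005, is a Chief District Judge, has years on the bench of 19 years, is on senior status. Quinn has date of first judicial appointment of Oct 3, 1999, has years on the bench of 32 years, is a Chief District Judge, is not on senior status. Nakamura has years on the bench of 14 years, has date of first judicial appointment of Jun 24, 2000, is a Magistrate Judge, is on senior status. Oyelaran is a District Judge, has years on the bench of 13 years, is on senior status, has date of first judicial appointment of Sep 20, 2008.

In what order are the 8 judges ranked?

Quinn, Amari, Halvorsen, Ibarra, Ruiz, Oyelaran, Ivanova, Nakamura

By office: Quinn, Amari, Halvorsen and Ibarra (Chief District Judge); then Ruiz, Oyelaran and Ivanova (District Judge); then Nakamura (Magistrate Judge).
Among Quinn, Amari, Halvorsen and Ibarra, by years on the bench (higher first): Quinn and Amari (32 years) before Halvorsen and Ibarra (19 years).
Quinn and Amari are each not on senior status, so the next rule applies.
Among Quinn and Amari, by date of first judicial appointment (earlier first): Quinn (Oct 3, 1999) before Amari (Mar 2, 2002).
Halvorsen and Ibarra are each on senior status, so the next rule applies.
Among Halvorsen and Ibarra, by date of first judicial appointment (earlier first): Halvorsen (Dec 17, 2002) before Ibarra (Mar 11, 2005).
Among Ruiz, Oyelaran and Ivanova, by years on the bench (higher first): Ruiz (22 years) before Oyelaran and Ivanova (13 years).
Oyelaran and Ivanova are each on senior status, so the next rule applies.
Among Oyelaran and Ivanova, by date of first judicial appointment (earlier first): Oyelaran (Sep 20, 2008) before Ivanova (Dec 16, 2008).
Full order: Quinn, Amari, Halvorsen, Ibarra, Ruiz, Oyelaran, Ivanova, Nakamura.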